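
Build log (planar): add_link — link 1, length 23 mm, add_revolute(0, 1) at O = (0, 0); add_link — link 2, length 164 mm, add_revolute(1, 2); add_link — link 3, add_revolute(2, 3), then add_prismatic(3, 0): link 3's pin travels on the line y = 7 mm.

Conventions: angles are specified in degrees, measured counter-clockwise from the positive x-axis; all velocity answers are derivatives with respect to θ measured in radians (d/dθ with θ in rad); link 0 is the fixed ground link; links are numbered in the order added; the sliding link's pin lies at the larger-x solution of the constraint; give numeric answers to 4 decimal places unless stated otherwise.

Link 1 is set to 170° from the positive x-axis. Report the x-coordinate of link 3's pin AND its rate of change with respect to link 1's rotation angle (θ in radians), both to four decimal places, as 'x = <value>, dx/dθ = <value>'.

geometry: r = 23 mm, L = 164 mm, e = 7 mm
crank pin P = (r cos θ, r sin θ) = (-22.650578, 3.993908)
h = r sin θ − e = 3.993908 − 7 = -3.006092
x = r cos θ + √(L² − h²) = -22.650578 + 163.972447 = 141.321869
dx/dθ = −r sin θ − h·r cos θ/√(L² − h²) (θ in radians; h = -3.006092) = -4.409159

x = 141.3219, dx/dθ = -4.4092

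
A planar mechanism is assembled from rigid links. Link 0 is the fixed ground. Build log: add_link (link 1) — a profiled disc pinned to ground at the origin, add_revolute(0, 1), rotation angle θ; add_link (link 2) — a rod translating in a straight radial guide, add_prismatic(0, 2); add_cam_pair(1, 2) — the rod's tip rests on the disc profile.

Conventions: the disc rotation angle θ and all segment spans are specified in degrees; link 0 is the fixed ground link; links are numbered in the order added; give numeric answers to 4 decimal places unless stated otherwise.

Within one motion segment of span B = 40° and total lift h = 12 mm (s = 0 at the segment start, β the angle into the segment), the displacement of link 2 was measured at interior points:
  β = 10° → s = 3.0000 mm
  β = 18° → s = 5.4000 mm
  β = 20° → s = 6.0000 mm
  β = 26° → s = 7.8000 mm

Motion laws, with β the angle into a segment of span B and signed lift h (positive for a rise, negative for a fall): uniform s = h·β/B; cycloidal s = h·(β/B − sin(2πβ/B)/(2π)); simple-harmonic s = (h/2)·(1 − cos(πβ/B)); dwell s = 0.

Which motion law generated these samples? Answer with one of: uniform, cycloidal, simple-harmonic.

candidates at β/B = r: uniform s = h·r (linear in β); cycloidal s = h·(r − sin(2πr)/(2π)); simple-harmonic s = (h/2)(1 − cos(πr))
β=10°: printed 3.0000 | uniform 3.0000, cycloidal 1.0901, simple-harmonic 1.7574
β=18°: printed 5.4000 | uniform 5.4000, cycloidal 4.8098, simple-harmonic 5.0614
β=20°: printed 6.0000 | uniform 6.0000, cycloidal 6.0000, simple-harmonic 6.0000
β=26°: printed 7.8000 | uniform 7.8000, cycloidal 9.3451, simple-harmonic 8.7239
only one law matches every sample → uniform

uniform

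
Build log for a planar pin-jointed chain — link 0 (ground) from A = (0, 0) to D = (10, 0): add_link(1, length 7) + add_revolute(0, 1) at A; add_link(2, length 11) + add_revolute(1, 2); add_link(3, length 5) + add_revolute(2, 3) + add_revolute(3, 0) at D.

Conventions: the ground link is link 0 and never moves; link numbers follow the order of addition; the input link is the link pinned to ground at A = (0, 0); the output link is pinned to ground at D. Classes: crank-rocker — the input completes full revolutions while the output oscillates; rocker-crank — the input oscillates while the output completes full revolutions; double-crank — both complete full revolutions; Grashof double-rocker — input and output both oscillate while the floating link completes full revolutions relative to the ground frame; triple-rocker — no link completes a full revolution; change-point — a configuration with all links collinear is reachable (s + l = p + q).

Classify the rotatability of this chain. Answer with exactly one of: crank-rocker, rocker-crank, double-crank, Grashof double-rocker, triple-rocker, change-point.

lengths: ground=10, input=7, coupler=11, output=5
sorted: s=5 (shortest), l=11 (longest), p+q=17
s + l = 16 vs p + q = 17
s + l < p + q (Grashof) with shortest = output link → rocker-crank

rocker-crank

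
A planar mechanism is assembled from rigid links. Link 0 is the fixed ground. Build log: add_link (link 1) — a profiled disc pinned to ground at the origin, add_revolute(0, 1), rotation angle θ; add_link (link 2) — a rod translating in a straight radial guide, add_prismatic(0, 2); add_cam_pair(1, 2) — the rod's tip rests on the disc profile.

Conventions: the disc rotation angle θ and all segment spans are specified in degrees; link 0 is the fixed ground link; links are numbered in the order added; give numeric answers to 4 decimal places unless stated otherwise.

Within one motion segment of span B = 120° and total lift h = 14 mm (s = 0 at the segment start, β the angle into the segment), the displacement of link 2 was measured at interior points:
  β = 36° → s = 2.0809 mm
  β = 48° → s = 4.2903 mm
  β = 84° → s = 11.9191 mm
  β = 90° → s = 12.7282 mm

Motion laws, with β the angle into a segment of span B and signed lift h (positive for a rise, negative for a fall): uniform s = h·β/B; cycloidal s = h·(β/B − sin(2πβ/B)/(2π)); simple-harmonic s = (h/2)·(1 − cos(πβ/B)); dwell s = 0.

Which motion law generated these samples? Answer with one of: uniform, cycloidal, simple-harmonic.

candidates at β/B = r: uniform s = h·r (linear in β); cycloidal s = h·(r − sin(2πr)/(2π)); simple-harmonic s = (h/2)(1 − cos(πr))
β=36°: printed 2.0809 | uniform 4.2000, cycloidal 2.0809, simple-harmonic 2.8855
β=48°: printed 4.2903 | uniform 5.6000, cycloidal 4.2903, simple-harmonic 4.8369
β=84°: printed 11.9191 | uniform 9.8000, cycloidal 11.9191, simple-harmonic 11.1145
β=90°: printed 12.7282 | uniform 10.5000, cycloidal 12.7282, simple-harmonic 11.9497
only one law matches every sample → cycloidal

cycloidal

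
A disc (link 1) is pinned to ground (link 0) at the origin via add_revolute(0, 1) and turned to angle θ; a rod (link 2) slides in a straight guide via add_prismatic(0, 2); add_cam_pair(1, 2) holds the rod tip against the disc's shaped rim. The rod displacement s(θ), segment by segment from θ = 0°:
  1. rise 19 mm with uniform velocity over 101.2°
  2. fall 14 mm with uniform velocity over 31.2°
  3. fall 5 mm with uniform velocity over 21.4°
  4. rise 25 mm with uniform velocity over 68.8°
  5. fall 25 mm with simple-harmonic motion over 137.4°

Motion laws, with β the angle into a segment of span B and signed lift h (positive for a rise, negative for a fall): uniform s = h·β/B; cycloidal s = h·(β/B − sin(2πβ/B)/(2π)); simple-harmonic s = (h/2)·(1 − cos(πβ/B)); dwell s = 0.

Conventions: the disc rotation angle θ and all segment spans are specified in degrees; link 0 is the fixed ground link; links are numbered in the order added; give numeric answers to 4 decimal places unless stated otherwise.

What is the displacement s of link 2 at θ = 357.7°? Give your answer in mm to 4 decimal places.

segment 1 (0° to 101.2°, uniform, h = 19) is passed completely: s = 0.0000 + (19) = 19.0000
segment 2 (101.2° to 132.4°, uniform, h = -14) is passed completely: s = 19.0000 + (-14) = 5.0000
segment 3 (132.4° to 153.8°, uniform, h = -5) is passed completely: s = 5.0000 + (-5) = 0.0000
segment 4 (153.8° to 222.6°, uniform, h = 25) is passed completely: s = 0.0000 + (25) = 25.0000
θ = 357.7° falls in segment 5 (222.6° to 360°, simple-harmonic, h = -25): β = 357.7 − 222.6 = 135.1°, B = 137.4°; Δs = -25/2·(1 − cos(π·0.9833)) = -24.9827; s = 25.0000 − 24.9827 = 0.0173

0.0173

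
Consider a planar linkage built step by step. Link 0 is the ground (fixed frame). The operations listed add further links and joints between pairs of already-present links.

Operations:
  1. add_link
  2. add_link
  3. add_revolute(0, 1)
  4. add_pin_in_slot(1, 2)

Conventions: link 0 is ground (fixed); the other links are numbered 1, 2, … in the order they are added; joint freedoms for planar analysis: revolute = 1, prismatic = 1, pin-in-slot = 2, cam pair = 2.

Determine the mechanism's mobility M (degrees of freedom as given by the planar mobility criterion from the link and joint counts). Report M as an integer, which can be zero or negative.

L=1 J1=0 J2=0
add link → L=2 J1=0 J2=0
add link → L=3 J1=0 J2=0
R@0,1 dof=1 J1 → L=3 J1=1 J2=0
PS@1,2 dof=2 J2 → L=3 J1=1 J2=1
M=3(L−1)−2J1−J2=3·2−2·1−1=3

M = 3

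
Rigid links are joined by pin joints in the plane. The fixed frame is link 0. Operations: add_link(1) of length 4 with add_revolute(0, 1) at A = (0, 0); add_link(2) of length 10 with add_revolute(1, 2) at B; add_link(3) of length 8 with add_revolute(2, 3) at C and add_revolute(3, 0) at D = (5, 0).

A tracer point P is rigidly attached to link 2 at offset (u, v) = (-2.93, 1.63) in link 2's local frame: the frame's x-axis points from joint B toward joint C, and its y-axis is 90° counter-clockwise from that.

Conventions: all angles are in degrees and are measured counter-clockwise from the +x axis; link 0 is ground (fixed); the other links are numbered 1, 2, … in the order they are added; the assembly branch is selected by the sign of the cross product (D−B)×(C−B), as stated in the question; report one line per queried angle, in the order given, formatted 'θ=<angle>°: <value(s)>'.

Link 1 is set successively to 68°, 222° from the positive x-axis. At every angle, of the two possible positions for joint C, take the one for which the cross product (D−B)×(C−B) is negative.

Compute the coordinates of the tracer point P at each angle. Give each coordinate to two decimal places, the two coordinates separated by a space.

A=(0,0), D=(5.00,0)
θ=68°: B = A + 4.00·(cos68°, sin68°) = (1.4984, 3.7087)
θ=68°: |BD| = 5.1006
θ=68°: circle(B,10.00) ∩ circle(D,8.00): a=6.0793, h=7.9399
θ=68°:   candidates: C₊=(11.4452,4.7391) cross=40.498; C₋=(-0.1014,-6.1625) cross=-40.498
θ=68°:   branch - wants cross < 0 → take C=(-0.1014,-6.1625) (cross=-40.498)
θ=68°: ex = (C−B)/|BC| = (-0.1600,-0.9871); ey = (0.9871,-0.1600)
θ=68°: P = B + -2.93·ex + 1.63·ey = (3.5762,6.3402)
θ=222°: B = A + 4.00·(cos222°, sin222°) = (-2.9726, -2.6765)
θ=222°: |BD| = 8.4099
θ=222°: circle(B,10.00) ∩ circle(D,8.00): a=6.3453, h=7.7290
θ=222°:   candidates: C₊=(0.5829,6.6700) cross=65.000; C₋=(5.5026,-7.9842) cross=-65.000
θ=222°:   branch - wants cross < 0 → take C=(5.5026,-7.9842) (cross=-65.000)
θ=222°: ex = (C−B)/|BC| = (0.8475,-0.5308); ey = (0.5308,0.8475)
θ=222°: P = B + -2.93·ex + 1.63·ey = (-4.5907,0.2601)

θ=68°: 3.58 6.34
θ=222°: -4.59 0.26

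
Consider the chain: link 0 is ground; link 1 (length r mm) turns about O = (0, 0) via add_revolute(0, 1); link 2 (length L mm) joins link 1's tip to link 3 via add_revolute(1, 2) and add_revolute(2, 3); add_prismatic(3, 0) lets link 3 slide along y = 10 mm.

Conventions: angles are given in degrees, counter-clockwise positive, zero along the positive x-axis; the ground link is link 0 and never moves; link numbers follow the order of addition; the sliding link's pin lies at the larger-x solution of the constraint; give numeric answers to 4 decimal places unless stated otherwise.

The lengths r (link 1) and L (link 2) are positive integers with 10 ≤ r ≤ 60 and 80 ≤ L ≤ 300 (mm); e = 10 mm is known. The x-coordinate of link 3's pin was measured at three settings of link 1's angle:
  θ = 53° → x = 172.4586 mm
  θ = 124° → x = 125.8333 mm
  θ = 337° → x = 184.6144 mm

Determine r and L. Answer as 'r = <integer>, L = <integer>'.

constraint per measurement: (x − r cos θ)² + (r sin θ − e)² = L²
subtracting the θ₁ and θ₂ equations cancels the r² and L² terms:
r = (x₁² − x₂²) / (2[(x₁cos θ₁ + e sin θ₁) − (x₂cos θ₂ + e sin θ₂)]) = 40.0000 → r = 40
L² = (x₁ − r cos θ₁)² + (r sin θ₁ − e)² = 22500.0062 → L = 150.0000 → L = 150
check at θ₃=337°: x = 184.6144 (printed 184.6144) ✓

r = 40, L = 150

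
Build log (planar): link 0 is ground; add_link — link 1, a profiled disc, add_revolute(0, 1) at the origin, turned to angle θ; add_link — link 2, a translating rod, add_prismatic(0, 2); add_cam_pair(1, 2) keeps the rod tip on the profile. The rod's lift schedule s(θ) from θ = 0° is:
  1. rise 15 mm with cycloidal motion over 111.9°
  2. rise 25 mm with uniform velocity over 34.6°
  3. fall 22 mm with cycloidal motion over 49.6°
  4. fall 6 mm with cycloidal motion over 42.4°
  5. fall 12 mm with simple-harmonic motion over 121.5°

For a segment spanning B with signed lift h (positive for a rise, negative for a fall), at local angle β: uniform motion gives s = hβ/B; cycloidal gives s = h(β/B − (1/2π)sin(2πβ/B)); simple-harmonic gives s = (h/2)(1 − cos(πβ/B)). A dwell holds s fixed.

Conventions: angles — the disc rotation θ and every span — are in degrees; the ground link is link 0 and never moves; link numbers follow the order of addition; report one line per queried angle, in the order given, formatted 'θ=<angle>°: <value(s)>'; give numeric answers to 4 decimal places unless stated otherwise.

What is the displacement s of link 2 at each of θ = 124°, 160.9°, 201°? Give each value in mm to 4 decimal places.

seg 1 [0°–111.9°] cycloidal, h=15: full span → s += 15 → s = 15.0000
seg 2 [111.9°–146.5°] uniform, h=25: θ=124° here. β=12.1, B=34.6. 25·12.1/34.6 = 8.7428 → s = 23.7428
seg 2 [111.9°–146.5°] uniform, h=25: full span → s += 25 → s = 40.0000
seg 3 [146.5°–196.1°] cycloidal, h=-22: θ=160.9° here. β=14.4, B=49.6. -22·(0.2903 − sin(2π·0.2903)/(2π)) = -2.9975 → s = 37.0025
seg 3 [146.5°–196.1°] cycloidal, h=-22: full span → s += -22 → s = 18.0000
seg 4 [196.1°–238.5°] cycloidal, h=-6: θ=201° here. β=4.9, B=42.4. -6·(0.1156 − sin(2π·0.1156)/(2π)) = -0.0593 → s = 17.9407

θ=124°: 23.7428
θ=160.9°: 37.0025
θ=201°: 17.9407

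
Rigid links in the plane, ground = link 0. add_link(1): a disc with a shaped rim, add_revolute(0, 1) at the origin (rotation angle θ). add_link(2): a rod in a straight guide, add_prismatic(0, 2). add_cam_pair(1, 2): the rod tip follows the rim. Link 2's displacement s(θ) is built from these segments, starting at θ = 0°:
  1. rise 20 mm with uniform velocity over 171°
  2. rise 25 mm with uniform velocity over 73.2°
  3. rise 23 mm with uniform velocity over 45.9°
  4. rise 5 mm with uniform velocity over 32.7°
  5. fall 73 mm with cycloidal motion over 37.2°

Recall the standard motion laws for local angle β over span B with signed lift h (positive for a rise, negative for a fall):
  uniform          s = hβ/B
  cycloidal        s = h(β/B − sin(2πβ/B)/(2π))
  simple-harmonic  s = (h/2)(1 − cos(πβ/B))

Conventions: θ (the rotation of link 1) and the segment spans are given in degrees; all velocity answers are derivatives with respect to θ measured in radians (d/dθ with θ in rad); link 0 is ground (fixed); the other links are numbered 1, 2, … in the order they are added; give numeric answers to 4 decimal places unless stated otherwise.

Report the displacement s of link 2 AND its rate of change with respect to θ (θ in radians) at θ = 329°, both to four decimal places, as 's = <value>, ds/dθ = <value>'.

segment 1 (0° to 171°, uniform, h = 20) is passed completely: s = 0.0000 + (20) = 20.0000
segment 2 (171° to 244.2°, uniform, h = 25) is passed completely: s = 20.0000 + (25) = 45.0000
segment 3 (244.2° to 290.1°, uniform, h = 23) is passed completely: s = 45.0000 + (23) = 68.0000
segment 4 (290.1° to 322.8°, uniform, h = 5) is passed completely: s = 68.0000 + (5) = 73.0000
θ = 329° falls in segment 5 (322.8° to 360°, cycloidal, h = -73): β = 329 − 322.8 = 6.2°, B = 37.2°; Δs = -73·(0.1667 − sin(2π·0.1667)/(2π)) = -2.1049; s = 73.0000 − 2.1049 = 70.8951
velocity in seg [322.8°–360°] (cycloidal), θ in radians: β = 6.2° = 0.1082 rad, B = 37.2° = 0.6493 rad; ds/dθ = (h/B)(1 − cos(2πβ/B)) = ((-73)/0.6493)(1 − cos(2π·0.1667)) = -56.217633 mm/rad

s = 70.8951, ds/dθ = -56.2176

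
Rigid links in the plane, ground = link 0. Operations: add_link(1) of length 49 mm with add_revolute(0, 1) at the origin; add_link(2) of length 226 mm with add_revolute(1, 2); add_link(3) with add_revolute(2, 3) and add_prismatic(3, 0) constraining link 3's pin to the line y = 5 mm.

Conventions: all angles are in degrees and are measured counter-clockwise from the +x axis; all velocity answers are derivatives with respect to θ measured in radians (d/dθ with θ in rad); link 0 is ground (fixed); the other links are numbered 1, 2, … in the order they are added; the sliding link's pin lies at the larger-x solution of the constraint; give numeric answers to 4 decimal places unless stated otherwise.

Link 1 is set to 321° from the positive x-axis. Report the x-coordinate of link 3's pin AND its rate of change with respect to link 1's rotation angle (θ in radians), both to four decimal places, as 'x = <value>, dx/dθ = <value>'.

geometry: r = 49 mm, L = 226 mm, e = 5 mm
crank pin P = (r cos θ, r sin θ) = (38.080152, -30.836699)
h = r sin θ − e = -30.836699 − 5 = -35.836699
x = r cos θ + √(L² − h²) = 38.080152 + 223.140608 = 261.220760
dx/dθ = −r sin θ − h·r cos θ/√(L² − h²) (θ in radians; h = -35.836699) = 36.952426

x = 261.2208, dx/dθ = 36.9524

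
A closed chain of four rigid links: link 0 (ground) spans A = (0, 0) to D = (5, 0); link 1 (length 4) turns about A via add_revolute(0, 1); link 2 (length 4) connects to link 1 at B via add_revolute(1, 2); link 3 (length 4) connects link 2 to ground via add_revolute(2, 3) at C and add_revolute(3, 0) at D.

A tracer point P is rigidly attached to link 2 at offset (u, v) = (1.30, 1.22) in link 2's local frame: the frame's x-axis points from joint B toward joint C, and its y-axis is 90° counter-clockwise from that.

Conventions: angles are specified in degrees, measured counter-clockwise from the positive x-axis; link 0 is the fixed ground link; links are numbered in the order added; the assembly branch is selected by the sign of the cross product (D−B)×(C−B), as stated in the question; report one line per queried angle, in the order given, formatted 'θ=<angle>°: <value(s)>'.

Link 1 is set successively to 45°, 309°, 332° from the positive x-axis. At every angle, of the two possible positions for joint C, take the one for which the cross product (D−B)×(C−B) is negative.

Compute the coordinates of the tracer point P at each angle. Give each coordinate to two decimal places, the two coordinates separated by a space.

A=(0,0), D=(5.00,0)
θ=45°: B = A + 4.00·(cos45°, sin45°) = (2.8284, 2.8284)
θ=45°: |BD| = 3.5659
θ=45°: circle(B,4.00) ∩ circle(D,4.00): a=1.7830, h=3.5807
θ=45°:   candidates: C₊=(6.7543,3.5948) cross=12.768; C₋=(1.0741,-0.7663) cross=-12.768
θ=45°:   branch - wants cross < 0 → take C=(1.0741,-0.7663) (cross=-12.768)
θ=45°: ex = (C−B)/|BC| = (-0.4386,-0.8987); ey = (0.8987,-0.4386)
θ=45°: P = B + 1.30·ex + 1.22·ey = (3.3547,1.1251)
θ=309°: B = A + 4.00·(cos309°, sin309°) = (2.5173, -3.1086)
θ=309°: |BD| = 3.9783
θ=309°: circle(B,4.00) ∩ circle(D,4.00): a=1.9892, h=3.4703
θ=309°:   candidates: C₊=(1.0470,0.6114) cross=13.806; C₋=(6.4703,-3.7200) cross=-13.806
θ=309°:   branch - wants cross < 0 → take C=(6.4703,-3.7200) (cross=-13.806)
θ=309°: ex = (C−B)/|BC| = (0.9882,-0.1528); ey = (0.1528,0.9882)
θ=309°: P = B + 1.30·ex + 1.22·ey = (3.9885,-2.1016)
θ=332°: B = A + 4.00·(cos332°, sin332°) = (3.5318, -1.8779)
θ=332°: |BD| = 2.3837
θ=332°: circle(B,4.00) ∩ circle(D,4.00): a=1.1919, h=3.8183
θ=332°:   candidates: C₊=(1.2578,1.4129) cross=9.102; C₋=(7.2740,-3.2908) cross=-9.102
θ=332°:   branch - wants cross < 0 → take C=(7.2740,-3.2908) (cross=-9.102)
θ=332°: ex = (C−B)/|BC| = (0.9355,-0.3532); ey = (0.3532,0.9355)
θ=332°: P = B + 1.30·ex + 1.22·ey = (5.1789,-1.1957)

θ=45°: 3.35 1.13
θ=309°: 3.99 -2.10
θ=332°: 5.18 -1.20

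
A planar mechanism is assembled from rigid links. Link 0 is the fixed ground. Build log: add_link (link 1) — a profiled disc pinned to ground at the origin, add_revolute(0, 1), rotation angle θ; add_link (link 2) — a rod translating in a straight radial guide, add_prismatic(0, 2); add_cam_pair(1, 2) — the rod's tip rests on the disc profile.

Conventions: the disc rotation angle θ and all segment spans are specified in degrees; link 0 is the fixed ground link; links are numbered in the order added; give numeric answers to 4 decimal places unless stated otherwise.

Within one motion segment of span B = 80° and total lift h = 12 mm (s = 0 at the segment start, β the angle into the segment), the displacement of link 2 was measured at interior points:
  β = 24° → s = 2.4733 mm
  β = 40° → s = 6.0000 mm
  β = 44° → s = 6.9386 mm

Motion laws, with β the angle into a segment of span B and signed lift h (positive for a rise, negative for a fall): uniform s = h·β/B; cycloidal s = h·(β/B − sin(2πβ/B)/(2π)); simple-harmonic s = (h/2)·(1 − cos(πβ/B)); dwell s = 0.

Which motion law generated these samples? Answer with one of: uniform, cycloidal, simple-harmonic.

candidates at β/B = r: uniform s = h·r (linear in β); cycloidal s = h·(r − sin(2πr)/(2π)); simple-harmonic s = (h/2)(1 − cos(πr))
β=24°: printed 2.4733 | uniform 3.6000, cycloidal 1.7836, simple-harmonic 2.4733
β=40°: printed 6.0000 | uniform 6.0000, cycloidal 6.0000, simple-harmonic 6.0000
β=44°: printed 6.9386 | uniform 6.6000, cycloidal 7.1902, simple-harmonic 6.9386
only one law matches every sample → simple-harmonic

simple-harmonic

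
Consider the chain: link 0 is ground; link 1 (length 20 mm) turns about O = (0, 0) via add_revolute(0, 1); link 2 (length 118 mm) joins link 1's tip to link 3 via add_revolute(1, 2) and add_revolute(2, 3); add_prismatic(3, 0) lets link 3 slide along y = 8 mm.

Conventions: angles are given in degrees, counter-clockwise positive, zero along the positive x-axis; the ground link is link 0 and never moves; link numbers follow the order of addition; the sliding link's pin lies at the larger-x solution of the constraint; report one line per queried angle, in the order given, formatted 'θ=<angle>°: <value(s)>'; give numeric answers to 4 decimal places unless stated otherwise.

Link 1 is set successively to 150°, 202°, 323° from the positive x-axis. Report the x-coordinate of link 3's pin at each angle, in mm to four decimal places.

geometry: r = 20 mm, L = 118 mm, e = 8 mm
θ=150°: crank pin P = (r cos θ, r sin θ) = (-17.320508, 10.000000)
θ=150°: h = r sin θ − e = 10.000000 − 8 = 2.000000
θ=150°: x = r cos θ + √(L² − h²) = -17.320508 + 117.983050 = 100.662542
θ=202°: crank pin P = (r cos θ, r sin θ) = (-18.543677, -7.492132)
θ=202°: h = r sin θ − e = -7.492132 − 8 = -15.492132
θ=202°: x = r cos θ + √(L² − h²) = -18.543677 + 116.978604 = 98.434927
θ=323°: crank pin P = (r cos θ, r sin θ) = (15.972710, -12.036300)
θ=323°: h = r sin θ − e = -12.036300 − 8 = -20.036300
θ=323°: x = r cos θ + √(L² − h²) = 15.972710 + 116.286485 = 132.259196

θ=150°: 100.6625
θ=202°: 98.4349
θ=323°: 132.2592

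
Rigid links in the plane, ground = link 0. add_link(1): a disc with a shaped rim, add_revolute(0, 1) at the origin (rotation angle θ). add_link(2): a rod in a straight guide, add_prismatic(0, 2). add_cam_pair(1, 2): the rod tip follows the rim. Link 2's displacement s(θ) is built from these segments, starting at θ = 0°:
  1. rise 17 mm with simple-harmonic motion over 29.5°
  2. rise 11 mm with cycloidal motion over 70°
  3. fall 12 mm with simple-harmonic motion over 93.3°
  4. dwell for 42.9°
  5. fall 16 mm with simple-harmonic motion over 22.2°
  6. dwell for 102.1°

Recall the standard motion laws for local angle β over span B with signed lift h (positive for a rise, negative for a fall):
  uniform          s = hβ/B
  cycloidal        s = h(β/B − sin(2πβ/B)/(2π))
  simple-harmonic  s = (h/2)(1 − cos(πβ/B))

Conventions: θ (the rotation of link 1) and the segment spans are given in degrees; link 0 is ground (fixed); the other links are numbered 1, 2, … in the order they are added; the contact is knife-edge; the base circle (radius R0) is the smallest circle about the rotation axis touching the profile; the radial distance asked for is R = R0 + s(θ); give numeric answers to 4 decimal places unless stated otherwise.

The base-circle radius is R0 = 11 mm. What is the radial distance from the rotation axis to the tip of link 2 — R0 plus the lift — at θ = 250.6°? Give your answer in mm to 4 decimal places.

segment 1 (0° to 29.5°, simple-harmonic, h = 17) is passed completely: s = 0.0000 + (17) = 17.0000
segment 2 (29.5° to 99.5°, cycloidal, h = 11) is passed completely: s = 17.0000 + (11) = 28.0000
segment 3 (99.5° to 192.8°, simple-harmonic, h = -12) is passed completely: s = 28.0000 + (-12) = 16.0000
segment 4 (192.8° to 235.7°, dwell): s unchanged at 16.0000
θ = 250.6° falls in segment 5 (235.7° to 257.9°, simple-harmonic, h = -16): β = 250.6 − 235.7 = 14.9°, B = 22.2°; Δs = -16/2·(1 − cos(π·0.6712)) = -12.0976; s = 16.0000 − 12.0976 = 3.9024
R = R0 + s = 11 + 3.9024 = 14.9024

14.9024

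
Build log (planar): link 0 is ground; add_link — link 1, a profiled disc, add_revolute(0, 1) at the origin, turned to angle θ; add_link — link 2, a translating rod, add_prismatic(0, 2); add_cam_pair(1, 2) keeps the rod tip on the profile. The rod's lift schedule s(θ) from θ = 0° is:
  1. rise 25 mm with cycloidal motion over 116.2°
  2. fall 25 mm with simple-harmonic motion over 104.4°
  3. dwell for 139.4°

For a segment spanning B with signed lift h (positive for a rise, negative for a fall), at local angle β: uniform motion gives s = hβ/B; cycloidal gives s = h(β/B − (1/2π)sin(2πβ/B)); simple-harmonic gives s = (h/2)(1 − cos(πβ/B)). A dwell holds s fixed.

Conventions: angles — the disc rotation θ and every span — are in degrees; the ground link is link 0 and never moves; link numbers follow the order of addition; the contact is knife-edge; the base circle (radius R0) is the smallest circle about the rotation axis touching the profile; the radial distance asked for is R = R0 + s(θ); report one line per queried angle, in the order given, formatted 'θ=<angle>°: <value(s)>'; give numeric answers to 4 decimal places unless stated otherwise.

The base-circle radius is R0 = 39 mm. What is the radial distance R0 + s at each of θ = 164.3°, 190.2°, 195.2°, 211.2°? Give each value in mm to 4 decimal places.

seg 1 [0°–116.2°] cycloidal, h=25: full span → s += 25 → s = 25.0000
seg 2 [116.2°–220.6°] simple-harmonic, h=-25: θ=164.3° here. β=48.1, B=104.4. -25/2·(1 − cos(π·0.4607)) = -10.9617 → s = 14.0383
seg 2 [116.2°–220.6°] simple-harmonic, h=-25: θ=190.2° here. β=74, B=104.4. -25/2·(1 − cos(π·0.7088)) = -20.1244 → s = 4.8756
seg 2 [116.2°–220.6°] simple-harmonic, h=-25: θ=195.2° here. β=79, B=104.4. -25/2·(1 − cos(π·0.7567)) = -21.5230 → s = 3.4770
seg 2 [116.2°–220.6°] simple-harmonic, h=-25: θ=211.2° here. β=95, B=104.4. -25/2·(1 − cos(π·0.9100)) = -24.5033 → s = 0.4967
θ=164.3°: R = R0 + s = 39 + 14.0383 = 53.0383
θ=190.2°: R = R0 + s = 39 + 4.8756 = 43.8756
θ=195.2°: R = R0 + s = 39 + 3.4770 = 42.4770
θ=211.2°: R = R0 + s = 39 + 0.4967 = 39.4967

θ=164.3°: 53.0383
θ=190.2°: 43.8756
θ=195.2°: 42.4770
θ=211.2°: 39.4967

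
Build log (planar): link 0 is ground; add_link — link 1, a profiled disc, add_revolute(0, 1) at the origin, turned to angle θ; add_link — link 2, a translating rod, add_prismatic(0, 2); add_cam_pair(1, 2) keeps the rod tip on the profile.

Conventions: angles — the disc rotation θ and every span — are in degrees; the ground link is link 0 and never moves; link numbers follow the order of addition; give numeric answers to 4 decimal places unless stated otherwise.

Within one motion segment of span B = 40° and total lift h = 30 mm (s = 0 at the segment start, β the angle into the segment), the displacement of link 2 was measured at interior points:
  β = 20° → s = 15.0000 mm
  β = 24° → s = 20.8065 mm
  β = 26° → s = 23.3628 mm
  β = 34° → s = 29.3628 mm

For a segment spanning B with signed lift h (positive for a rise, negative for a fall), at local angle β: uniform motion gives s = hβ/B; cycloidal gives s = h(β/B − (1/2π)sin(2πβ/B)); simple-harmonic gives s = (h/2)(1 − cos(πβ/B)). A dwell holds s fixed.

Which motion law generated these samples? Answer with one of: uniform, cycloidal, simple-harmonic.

candidates at β/B = r: uniform s = h·r (linear in β); cycloidal s = h·(r − sin(2πr)/(2π)); simple-harmonic s = (h/2)(1 − cos(πr))
β=20°: printed 15.0000 | uniform 15.0000, cycloidal 15.0000, simple-harmonic 15.0000
β=24°: printed 20.8065 | uniform 18.0000, cycloidal 20.8065, simple-harmonic 19.6353
β=26°: printed 23.3628 | uniform 19.5000, cycloidal 23.3628, simple-harmonic 21.8099
β=34°: printed 29.3628 | uniform 25.5000, cycloidal 29.3628, simple-harmonic 28.3651
only one law matches every sample → cycloidal

cycloidal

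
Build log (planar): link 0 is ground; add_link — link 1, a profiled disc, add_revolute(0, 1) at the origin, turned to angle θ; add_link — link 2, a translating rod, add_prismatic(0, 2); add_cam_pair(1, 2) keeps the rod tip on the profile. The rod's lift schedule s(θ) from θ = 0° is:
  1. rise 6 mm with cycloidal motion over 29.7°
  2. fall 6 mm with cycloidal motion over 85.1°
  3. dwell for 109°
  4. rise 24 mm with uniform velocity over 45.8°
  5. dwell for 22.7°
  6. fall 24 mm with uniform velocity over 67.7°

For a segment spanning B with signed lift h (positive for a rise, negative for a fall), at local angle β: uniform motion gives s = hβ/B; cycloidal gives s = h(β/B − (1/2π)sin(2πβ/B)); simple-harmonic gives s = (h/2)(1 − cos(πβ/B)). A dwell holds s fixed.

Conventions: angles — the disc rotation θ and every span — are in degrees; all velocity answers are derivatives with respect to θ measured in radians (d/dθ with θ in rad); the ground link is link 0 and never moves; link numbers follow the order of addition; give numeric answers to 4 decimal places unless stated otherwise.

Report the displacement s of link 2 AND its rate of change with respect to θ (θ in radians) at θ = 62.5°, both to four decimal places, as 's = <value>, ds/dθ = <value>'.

seg 1 [0°–29.7°] cycloidal, h=6: full span → s += 6 → s = 6.0000
seg 2 [29.7°–114.8°] cycloidal, h=-6: θ=62.5° here. β=32.8, B=85.1. -6·(0.3854 − sin(2π·0.3854)/(2π)) = -1.6830 → s = 4.3170
velocity in seg [29.7°–114.8°] (cycloidal), θ in radians: β = 32.8° = 0.5725 rad, B = 85.1° = 1.4853 rad; ds/dθ = (h/B)(1 − cos(2πβ/B)) = ((-6)/1.4853)(1 − cos(2π·0.3854)) = -7.077034 mm/rad

s = 4.3170, ds/dθ = -7.0770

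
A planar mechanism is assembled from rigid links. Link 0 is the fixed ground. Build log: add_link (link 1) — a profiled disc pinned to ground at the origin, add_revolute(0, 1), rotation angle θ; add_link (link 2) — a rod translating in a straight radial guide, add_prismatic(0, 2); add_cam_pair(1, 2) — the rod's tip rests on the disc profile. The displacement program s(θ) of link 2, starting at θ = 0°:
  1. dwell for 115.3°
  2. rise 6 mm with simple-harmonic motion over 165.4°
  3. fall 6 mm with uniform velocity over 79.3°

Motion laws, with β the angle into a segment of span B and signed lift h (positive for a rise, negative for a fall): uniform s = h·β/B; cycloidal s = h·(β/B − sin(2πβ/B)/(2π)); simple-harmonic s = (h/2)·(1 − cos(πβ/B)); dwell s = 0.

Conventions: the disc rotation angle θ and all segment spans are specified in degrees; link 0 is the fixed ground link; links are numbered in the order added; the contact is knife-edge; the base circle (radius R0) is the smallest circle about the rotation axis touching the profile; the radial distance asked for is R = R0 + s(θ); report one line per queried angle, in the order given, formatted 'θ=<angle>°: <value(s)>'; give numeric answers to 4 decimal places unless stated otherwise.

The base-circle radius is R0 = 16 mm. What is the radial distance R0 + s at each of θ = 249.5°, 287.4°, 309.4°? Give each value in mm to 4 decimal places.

seg 1 [0°–115.3°] dwell: s stays 0.0000
seg 2 [115.3°–280.7°] simple-harmonic, h=6: θ=249.5° here. β=134.2, B=165.4. 6/2·(1 − cos(π·0.8114)) = 5.4885 → s = 5.4885
seg 2 [115.3°–280.7°] simple-harmonic, h=6: full span → s += 6 → s = 6.0000
seg 3 [280.7°–360°] uniform, h=-6: θ=287.4° here. β=6.7, B=79.3. -6·6.7/79.3 = -0.5069 → s = 5.4931
seg 3 [280.7°–360°] uniform, h=-6: θ=309.4° here. β=28.7, B=79.3. -6·28.7/79.3 = -2.1715 → s = 3.8285
θ=249.5°: R = R0 + s = 16 + 5.4885 = 21.4885
θ=287.4°: R = R0 + s = 16 + 5.4931 = 21.4931
θ=309.4°: R = R0 + s = 16 + 3.8285 = 19.8285

θ=249.5°: 21.4885
θ=287.4°: 21.4931
θ=309.4°: 19.8285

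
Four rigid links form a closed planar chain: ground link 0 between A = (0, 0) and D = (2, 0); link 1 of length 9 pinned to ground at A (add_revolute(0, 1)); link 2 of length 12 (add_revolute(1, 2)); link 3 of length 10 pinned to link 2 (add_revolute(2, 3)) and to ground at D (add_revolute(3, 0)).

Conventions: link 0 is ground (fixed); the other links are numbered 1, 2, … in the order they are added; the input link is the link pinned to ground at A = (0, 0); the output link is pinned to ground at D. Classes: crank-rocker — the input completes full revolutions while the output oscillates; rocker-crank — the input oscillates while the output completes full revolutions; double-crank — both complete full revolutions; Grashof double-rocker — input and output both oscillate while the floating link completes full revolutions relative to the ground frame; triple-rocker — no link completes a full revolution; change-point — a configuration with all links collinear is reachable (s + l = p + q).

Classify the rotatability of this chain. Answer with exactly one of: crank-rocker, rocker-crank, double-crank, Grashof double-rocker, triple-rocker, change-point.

lengths: ground=2, input=9, coupler=12, output=10
sorted: s=2 (shortest), l=12 (longest), p+q=19
s + l = 14 vs p + q = 19
s + l < p + q (Grashof) with shortest = ground link → double-crank

double-crank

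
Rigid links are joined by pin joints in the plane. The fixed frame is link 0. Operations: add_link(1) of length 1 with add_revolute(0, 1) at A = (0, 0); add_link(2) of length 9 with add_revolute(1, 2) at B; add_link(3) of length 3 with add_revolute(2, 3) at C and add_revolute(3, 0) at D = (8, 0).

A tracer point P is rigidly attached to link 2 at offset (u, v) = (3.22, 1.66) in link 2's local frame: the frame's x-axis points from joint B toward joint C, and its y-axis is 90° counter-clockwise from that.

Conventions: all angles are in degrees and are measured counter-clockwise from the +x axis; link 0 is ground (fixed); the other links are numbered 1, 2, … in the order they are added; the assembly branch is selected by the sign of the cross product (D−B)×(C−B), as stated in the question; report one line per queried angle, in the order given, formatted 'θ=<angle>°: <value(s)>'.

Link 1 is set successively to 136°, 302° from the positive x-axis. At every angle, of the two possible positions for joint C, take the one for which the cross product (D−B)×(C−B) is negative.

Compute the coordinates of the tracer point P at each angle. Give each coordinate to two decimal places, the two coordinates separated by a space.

A=(0,0), D=(8.00,0)
θ=136°: B = A + 1.00·(cos136°, sin136°) = (-0.7193, 0.6947)
θ=136°: |BD| = 8.7470
θ=136°: circle(B,9.00) ∩ circle(D,3.00): a=8.4892, h=2.9889
θ=136°:   candidates: C₊=(7.9804,2.9999) cross=26.144; C₋=(7.5057,-2.9590) cross=-26.144
θ=136°:   branch - wants cross < 0 → take C=(7.5057,-2.9590) (cross=-26.144)
θ=136°: ex = (C−B)/|BC| = (0.9139,-0.4060); ey = (0.4060,0.9139)
θ=136°: P = B + 3.22·ex + 1.66·ey = (2.8973,0.9045)
θ=302°: B = A + 1.00·(cos302°, sin302°) = (0.5299, -0.8480)
θ=302°: |BD| = 7.5181
θ=302°: circle(B,9.00) ∩ circle(D,3.00): a=8.5475, h=2.8178
θ=302°:   candidates: C₊=(8.7050,2.9160) cross=21.185; C₋=(9.3407,-2.6837) cross=-21.185
θ=302°:   branch - wants cross < 0 → take C=(9.3407,-2.6837) (cross=-21.185)
θ=302°: ex = (C−B)/|BC| = (0.9790,-0.2040); ey = (0.2040,0.9790)
θ=302°: P = B + 3.22·ex + 1.66·ey = (4.0208,0.1203)

θ=136°: 2.90 0.90
θ=302°: 4.02 0.12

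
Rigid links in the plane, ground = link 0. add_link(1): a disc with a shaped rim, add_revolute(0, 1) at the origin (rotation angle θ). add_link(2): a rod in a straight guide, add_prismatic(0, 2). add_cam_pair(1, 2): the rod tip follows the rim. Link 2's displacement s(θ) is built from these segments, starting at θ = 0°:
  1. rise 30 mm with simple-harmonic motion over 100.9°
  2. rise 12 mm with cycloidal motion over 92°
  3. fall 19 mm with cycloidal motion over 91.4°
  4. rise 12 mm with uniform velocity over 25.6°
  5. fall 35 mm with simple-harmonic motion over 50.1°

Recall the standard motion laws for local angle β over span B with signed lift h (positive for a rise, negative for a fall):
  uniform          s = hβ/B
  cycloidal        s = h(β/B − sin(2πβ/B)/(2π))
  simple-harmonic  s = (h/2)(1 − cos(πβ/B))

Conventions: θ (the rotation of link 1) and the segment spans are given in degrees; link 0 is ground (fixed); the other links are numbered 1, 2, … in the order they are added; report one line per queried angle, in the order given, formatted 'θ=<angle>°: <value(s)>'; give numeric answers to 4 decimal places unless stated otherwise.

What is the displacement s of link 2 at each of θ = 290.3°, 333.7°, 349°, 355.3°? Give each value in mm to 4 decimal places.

segment 1 (0° to 100.9°, simple-harmonic, h = 30) is passed completely: s = 0.0000 + (30) = 30.0000
segment 2 (100.9° to 192.9°, cycloidal, h = 12) is passed completely: s = 30.0000 + (12) = 42.0000
segment 3 (192.9° to 284.3°, cycloidal, h = -19) is passed completely: s = 42.0000 + (-19) = 23.0000
θ = 290.3° falls in segment 4 (284.3° to 309.9°, uniform, h = 12): β = 290.3 − 284.3 = 6°, B = 25.6°; Δs = 12·6/25.6 = 2.8125; s = 23.0000 + 2.8125 = 25.8125
segment 4 (284.3° to 309.9°, uniform, h = 12) is passed completely: s = 23.0000 + (12) = 35.0000
θ = 333.7° falls in segment 5 (309.9° to 360°, simple-harmonic, h = -35): β = 333.7 − 309.9 = 23.8°, B = 50.1°; Δs = -35/2·(1 − cos(π·0.4750)) = -16.1297; s = 35.0000 − 16.1297 = 18.8703
θ = 349° falls in segment 5 (309.9° to 360°, simple-harmonic, h = -35): β = 349 − 309.9 = 39.1°, B = 50.1°; Δs = -35/2·(1 − cos(π·0.7804)) = -30.9994; s = 35.0000 − 30.9994 = 4.0006
θ = 355.3° falls in segment 5 (309.9° to 360°, simple-harmonic, h = -35): β = 355.3 − 309.9 = 45.4°, B = 50.1°; Δs = -35/2·(1 − cos(π·0.9062)) = -34.2455; s = 35.0000 − 34.2455 = 0.7545

θ=290.3°: 25.8125
θ=333.7°: 18.8703
θ=349°: 4.0006
θ=355.3°: 0.7545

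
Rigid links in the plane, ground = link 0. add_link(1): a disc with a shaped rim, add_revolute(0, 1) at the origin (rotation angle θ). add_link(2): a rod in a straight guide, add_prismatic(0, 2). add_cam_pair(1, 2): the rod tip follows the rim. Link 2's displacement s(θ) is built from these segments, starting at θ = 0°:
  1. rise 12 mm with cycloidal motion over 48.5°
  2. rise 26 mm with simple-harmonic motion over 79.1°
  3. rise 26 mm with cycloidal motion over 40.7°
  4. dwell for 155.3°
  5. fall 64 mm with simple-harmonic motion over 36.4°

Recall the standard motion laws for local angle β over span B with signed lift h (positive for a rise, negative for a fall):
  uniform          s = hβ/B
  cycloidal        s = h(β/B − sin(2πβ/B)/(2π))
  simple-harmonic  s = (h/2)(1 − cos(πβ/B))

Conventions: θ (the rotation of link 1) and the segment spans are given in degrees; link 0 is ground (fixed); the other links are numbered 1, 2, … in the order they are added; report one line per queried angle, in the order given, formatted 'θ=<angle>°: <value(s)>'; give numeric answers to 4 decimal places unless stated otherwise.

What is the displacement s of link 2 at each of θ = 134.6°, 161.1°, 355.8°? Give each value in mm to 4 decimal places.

segment 1 (0° to 48.5°, cycloidal, h = 12) is passed completely: s = 0.0000 + (12) = 12.0000
segment 2 (48.5° to 127.6°, simple-harmonic, h = 26) is passed completely: s = 12.0000 + (26) = 38.0000
θ = 134.6° falls in segment 3 (127.6° to 168.3°, cycloidal, h = 26): β = 134.6 − 127.6 = 7°, B = 40.7°; Δs = 26·(0.1720 − sin(2π·0.1720)/(2π)) = 0.8209; s = 38.0000 + 0.8209 = 38.8209
θ = 161.1° falls in segment 3 (127.6° to 168.3°, cycloidal, h = 26): β = 161.1 − 127.6 = 33.5°, B = 40.7°; Δs = 26·(0.8231 − sin(2π·0.8231)/(2π)) = 25.1097; s = 38.0000 + 25.1097 = 63.1097
segment 3 (127.6° to 168.3°, cycloidal, h = 26) is passed completely: s = 38.0000 + (26) = 64.0000
segment 4 (168.3° to 323.6°, dwell): s unchanged at 64.0000
θ = 355.8° falls in segment 5 (323.6° to 360°, simple-harmonic, h = -64): β = 355.8 − 323.6 = 32.2°, B = 36.4°; Δs = -64/2·(1 − cos(π·0.8846)) = -61.9205; s = 64.0000 − 61.9205 = 2.0795

θ=134.6°: 38.8209
θ=161.1°: 63.1097
θ=355.8°: 2.0795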